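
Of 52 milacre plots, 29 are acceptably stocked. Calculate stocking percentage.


Formula: Stocking % = stocked plots / total plots * 100
Stocking = 29 / 52 * 100
Stocking = 0.5577 * 100 = 55.8%

55.8


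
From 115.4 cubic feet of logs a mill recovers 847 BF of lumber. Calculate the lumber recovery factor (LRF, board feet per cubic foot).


Formula: LRF = Lumber Output (BF) / Log Input (ft^3)
LRF = 847 BF / 115.4 ft^3
LRF = 7.34 BF/ft^3

7.34


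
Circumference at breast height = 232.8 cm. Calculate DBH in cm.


Formula: DBH = C / pi
DBH = 232.8 / pi
pi = 3.14159...
DBH = 74.1 cm

74.1


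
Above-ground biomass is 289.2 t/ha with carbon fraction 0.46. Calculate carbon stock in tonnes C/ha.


Formula: Carbon Stock = Biomass * Carbon Fraction
C = 289.2 t/ha * 0.46
C = 133.0 t C/ha

133.0


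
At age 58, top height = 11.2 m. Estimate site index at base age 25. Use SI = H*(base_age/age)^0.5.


Formula: SI = H_dom * (base_age / age)^0.5
Age ratio = 25 / 58 = 0.43103
sqrt(age_ratio) = 0.65653
SI = 11.2 * 0.65653 = 7.4 m

7.4


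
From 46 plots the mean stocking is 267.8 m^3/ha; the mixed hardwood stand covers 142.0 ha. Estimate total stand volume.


Formula: Total Volume = Mean Volume per ha * Total Area
Total Volume = 267.8 m^3/ha * 142.0 ha
Total Volume = 38028 m^3

38028


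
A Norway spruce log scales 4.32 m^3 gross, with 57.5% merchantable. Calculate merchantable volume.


Formula: MV = V_total * (merchantable_pct / 100)
Merchantable fraction = 57.5% / 100 = 0.575
MV = 4.32 m^3 * 0.575 = 2.484 m^3

2.484


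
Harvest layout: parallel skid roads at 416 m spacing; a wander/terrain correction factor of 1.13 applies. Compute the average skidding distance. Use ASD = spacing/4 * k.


Formula: ASD = (spacing / 4) * correction
Uncorrected distance = spacing / 4 = 416 / 4 = 104 m
ASD = 104 * 1.13 = 118 m

118


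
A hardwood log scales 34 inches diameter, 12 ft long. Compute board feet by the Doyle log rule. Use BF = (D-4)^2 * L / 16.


Doyle: BF = (D - 4)^2 * L / 16
Adjusted diameter = 34 - 4 = 30 in
(D-4)^2 = 30^2 = 900
BF = 900 * 12 / 16 = 675 BF

675


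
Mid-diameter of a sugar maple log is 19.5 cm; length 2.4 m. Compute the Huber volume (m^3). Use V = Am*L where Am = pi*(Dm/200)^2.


Huber: V = Am * L,  Am = pi*(Dm/200)^2
Am = pi*(19.5/200)^2 = 0.029865 m^2
V = 0.029865*2.4 = 0.0717 m^3

0.0717


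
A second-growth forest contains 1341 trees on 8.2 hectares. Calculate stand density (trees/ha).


Formula: Stand Density = N_trees / Area_ha
Density = 1341 trees / 8.2 ha
Density = 164 trees/ha

164


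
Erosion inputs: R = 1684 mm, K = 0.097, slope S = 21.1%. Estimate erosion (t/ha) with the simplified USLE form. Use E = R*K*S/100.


Formula: E = R * K * S / 100  (simplified USLE)
R * K = 1684 * 0.097 = 163.348
E = 163.348 * 21.1 / 100 = 34.47 t/ha

34.47


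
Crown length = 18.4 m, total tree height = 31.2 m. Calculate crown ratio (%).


Formula: Crown Ratio = (Crown Length / Total Height) * 100
CR = (18.4 m / 31.2 m) * 100
CR = 0.5897 * 100 = 59.0%

59.0


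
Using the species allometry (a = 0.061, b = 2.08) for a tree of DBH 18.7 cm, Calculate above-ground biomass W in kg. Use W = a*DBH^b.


Formula: W = a * DBH^b  (allometric power law)
DBH^b = 18.7^2.08 = 442.0084
W = 0.061 * 442.0084 = 27.0 kg

27.0


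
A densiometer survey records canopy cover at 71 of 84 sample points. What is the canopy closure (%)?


Formula: Canopy closure = covered points / total points * 100
Closure = 71 / 84 * 100
Closure = 0.8452 * 100 = 84.5%

84.5


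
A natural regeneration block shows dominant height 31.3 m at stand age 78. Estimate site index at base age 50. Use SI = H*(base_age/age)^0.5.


Formula: SI = H_dom * (base_age / age)^0.5
Age ratio = 50 / 78 = 0.64103
sqrt(age_ratio) = 0.80064
SI = 31.3 * 0.80064 = 25.1 m

25.1


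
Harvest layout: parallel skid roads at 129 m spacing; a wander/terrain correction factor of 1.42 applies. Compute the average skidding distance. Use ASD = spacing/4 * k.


Formula: ASD = (spacing / 4) * correction
Uncorrected distance = spacing / 4 = 129 / 4 = 32.25 m
ASD = 32.25 * 1.42 = 46 m

46


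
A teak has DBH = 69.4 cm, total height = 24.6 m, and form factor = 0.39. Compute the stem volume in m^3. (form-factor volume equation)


Formula: V = pi * (DBH/200)^2 * H * ff
Radius = DBH/200 = 69.4/200 = 0.347 m
Radius^2 = 0.347^2 = 0.120409 m^2
V = pi * 0.120409 * 24.6 * 0.39
V = 3.629 m^3

3.629


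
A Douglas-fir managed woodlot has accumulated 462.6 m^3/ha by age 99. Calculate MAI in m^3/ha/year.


Formula: MAI = Total Volume / Stand Age
MAI = 462.6 m^3/ha / 99 years
MAI = 4.67 m^3/ha/year

4.67


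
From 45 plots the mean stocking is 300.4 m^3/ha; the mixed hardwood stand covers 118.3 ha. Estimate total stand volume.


Formula: Total Volume = Mean Volume per ha * Total Area
Total Volume = 300.4 m^3/ha * 118.3 ha
Total Volume = 35537 m^3

35537


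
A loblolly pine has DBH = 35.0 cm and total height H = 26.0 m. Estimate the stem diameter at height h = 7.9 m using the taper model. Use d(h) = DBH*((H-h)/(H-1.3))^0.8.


Taper: d(h) = DBH * ((H - h) / (H - 1.3))^0.8
Numerator = H - h = 26.0 - 7.9 = 18.1 m
Denominator = H - 1.3 = 26.0 - 1.3 = 24.7 m
Ratio = 18.1 / 24.7 = 0.73279
d = 35.0 * 0.73279^0.8 = 27.3 cm

27.3


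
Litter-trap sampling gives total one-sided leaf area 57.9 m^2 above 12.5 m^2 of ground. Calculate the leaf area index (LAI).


Formula: LAI = total leaf area / ground area  (dimensionless)
LAI = 57.9 m^2 / 12.5 m^2
LAI = 4.63

4.63


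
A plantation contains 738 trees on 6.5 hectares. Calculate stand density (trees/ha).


Formula: Stand Density = N_trees / Area_ha
Density = 738 trees / 6.5 ha
Density = 114 trees/ha

114


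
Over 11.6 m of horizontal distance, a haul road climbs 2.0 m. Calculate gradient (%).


Formula: Gradient = rise / run * 100
Gradient = 2.0 / 11.6 * 100 = 17.2%

17.2


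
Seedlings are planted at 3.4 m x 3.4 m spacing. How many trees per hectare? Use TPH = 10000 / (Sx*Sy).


Formula: TPH = 10000 m^2/ha / (spacing_x * spacing_y)
Area per tree = 3.4 m * 3.4 m = 11.56 m^2
TPH = 10000 / 11.56 = 865 trees/ha

865


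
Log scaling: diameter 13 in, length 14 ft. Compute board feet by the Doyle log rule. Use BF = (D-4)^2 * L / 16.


Doyle: BF = (D - 4)^2 * L / 16
Adjusted diameter = 13 - 4 = 9 in
(D-4)^2 = 9^2 = 81
BF = 81 * 14 / 16 = 71 BF

71


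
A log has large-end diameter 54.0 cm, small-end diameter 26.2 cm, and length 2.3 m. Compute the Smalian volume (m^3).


Smalian: V = (A1 + A2)/2 * L,  A = pi*(D/200)^2
A1 = pi*(54.0/200)^2 = 0.229022 m^2
A2 = pi*(26.2/200)^2 = 0.053913 m^2
V = (0.229022+0.053913)/2*2.3 = 0.3254 m^3

0.3254


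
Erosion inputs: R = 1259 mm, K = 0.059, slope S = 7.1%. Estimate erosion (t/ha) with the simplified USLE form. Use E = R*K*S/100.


Formula: E = R * K * S / 100  (simplified USLE)
R * K = 1259 * 0.059 = 74.281
E = 74.281 * 7.1 / 100 = 5.27 t/ha

5.27


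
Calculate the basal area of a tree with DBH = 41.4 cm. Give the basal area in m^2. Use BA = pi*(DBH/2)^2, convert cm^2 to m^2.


Formula: BA = pi * (DBH/2)^2 / 10000  (cm^2 to m^2)
Radius = DBH/2 = 41.4/2 = 20.7 cm
BA = pi * 20.7^2 / 10000
   = 1346.141 cm^2 / 10000
   = 0.1346 m^2

0.1346


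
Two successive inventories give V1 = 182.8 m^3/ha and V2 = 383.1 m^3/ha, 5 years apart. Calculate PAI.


Formula: PAI = (V_T2 - V_T1) / (T2 - T1)
Volume increment = 383.1 - 182.8 = 200.3 m^3/ha
PAI = 200.3 / 5 = 40.06 m^3/ha/year

40.06


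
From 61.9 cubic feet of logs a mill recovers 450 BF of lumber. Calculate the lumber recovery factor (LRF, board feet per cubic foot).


Formula: LRF = Lumber Output (BF) / Log Input (ft^3)
LRF = 450 BF / 61.9 ft^3
LRF = 7.27 BF/ft^3

7.27


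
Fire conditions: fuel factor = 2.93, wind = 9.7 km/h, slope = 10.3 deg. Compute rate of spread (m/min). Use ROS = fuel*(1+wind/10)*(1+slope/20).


Formula: ROS = fuel * (1 + wind/10) * (1 + slope/20)
Wind factor = 1 + 9.7/10 = 1.97
Slope factor = 1 + 10.3/20 = 1.515
ROS = 2.93 * 1.97 * 1.515 = 8.74 m/min

8.74


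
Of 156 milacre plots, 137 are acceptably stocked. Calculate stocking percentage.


Formula: Stocking % = stocked plots / total plots * 100
Stocking = 137 / 156 * 100
Stocking = 0.8782 * 100 = 87.8%

87.8


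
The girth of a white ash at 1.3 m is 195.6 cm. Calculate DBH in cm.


Formula: DBH = C / pi
DBH = 195.6 / pi
pi = 3.14159...
DBH = 62.3 cm

62.3


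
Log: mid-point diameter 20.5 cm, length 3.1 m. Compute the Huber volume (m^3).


Huber: V = Am * L,  Am = pi*(Dm/200)^2
Am = pi*(20.5/200)^2 = 0.033006 m^2
V = 0.033006*3.1 = 0.1023 m^3

0.1023


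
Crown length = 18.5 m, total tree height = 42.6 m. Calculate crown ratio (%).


Formula: Crown Ratio = (Crown Length / Total Height) * 100
CR = (18.5 m / 42.6 m) * 100
CR = 0.4343 * 100 = 43.4%

43.4


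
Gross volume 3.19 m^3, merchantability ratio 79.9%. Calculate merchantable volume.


Formula: MV = V_total * (merchantable_pct / 100)
Merchantable fraction = 79.9% / 100 = 0.799
MV = 3.19 m^3 * 0.799 = 2.549 m^3

2.549


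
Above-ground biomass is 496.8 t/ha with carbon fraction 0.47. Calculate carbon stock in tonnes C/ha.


Formula: Carbon Stock = Biomass * Carbon Fraction
C = 496.8 t/ha * 0.47
C = 233.5 t C/ha

233.5


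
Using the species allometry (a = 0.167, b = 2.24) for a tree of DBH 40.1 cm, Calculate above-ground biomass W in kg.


Formula: W = a * DBH^b  (allometric power law)
DBH^b = 40.1^2.24 = 3899.8095
W = 0.167 * 3899.8095 = 651.3 kg

651.3


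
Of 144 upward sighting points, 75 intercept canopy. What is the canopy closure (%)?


Formula: Canopy closure = covered points / total points * 100
Closure = 75 / 144 * 100
Closure = 0.5208 * 100 = 52.1%

52.1


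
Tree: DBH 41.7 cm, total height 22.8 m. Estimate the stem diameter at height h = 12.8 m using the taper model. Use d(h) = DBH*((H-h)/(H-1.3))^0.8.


Taper: d(h) = DBH * ((H - h) / (H - 1.3))^0.8
Numerator = H - h = 22.8 - 12.8 = 10.0 m
Denominator = H - 1.3 = 22.8 - 1.3 = 21.5 m
Ratio = 10.0 / 21.5 = 0.46512
d = 41.7 * 0.46512^0.8 = 22.6 cm

22.6


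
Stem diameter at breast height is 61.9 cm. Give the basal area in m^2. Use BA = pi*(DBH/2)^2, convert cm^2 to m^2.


Formula: BA = pi * (DBH/2)^2 / 10000  (cm^2 to m^2)
Radius = DBH/2 = 61.9/2 = 30.95 cm
BA = pi * 30.95^2 / 10000
   = 3009.3395 cm^2 / 10000
   = 0.3009 m^2

0.3009


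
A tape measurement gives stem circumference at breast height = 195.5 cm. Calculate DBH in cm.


Formula: DBH = C / pi
DBH = 195.5 / pi
pi = 3.14159...
DBH = 62.2 cm

62.2


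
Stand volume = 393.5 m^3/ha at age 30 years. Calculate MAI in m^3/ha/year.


Formula: MAI = Total Volume / Stand Age
MAI = 393.5 m^3/ha / 30 years
MAI = 13.12 m^3/ha/year

13.12


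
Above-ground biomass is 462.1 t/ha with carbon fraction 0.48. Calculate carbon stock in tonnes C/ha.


Formula: Carbon Stock = Biomass * Carbon Fraction
C = 462.1 t/ha * 0.48
C = 221.8 t C/ha

221.8


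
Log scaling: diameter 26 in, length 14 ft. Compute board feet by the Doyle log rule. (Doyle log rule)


Doyle: BF = (D - 4)^2 * L / 16
Adjusted diameter = 26 - 4 = 22 in
(D-4)^2 = 22^2 = 484
BF = 484 * 14 / 16 = 424 BF

424


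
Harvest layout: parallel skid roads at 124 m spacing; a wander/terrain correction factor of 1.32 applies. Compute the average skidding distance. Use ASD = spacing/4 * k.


Formula: ASD = (spacing / 4) * correction
Uncorrected distance = spacing / 4 = 124 / 4 = 31 m
ASD = 31 * 1.32 = 41 m

41


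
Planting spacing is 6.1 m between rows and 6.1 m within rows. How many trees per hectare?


Formula: TPH = 10000 m^2/ha / (spacing_x * spacing_y)
Area per tree = 6.1 m * 6.1 m = 37.21 m^2
TPH = 10000 / 37.21 = 269 trees/ha

269


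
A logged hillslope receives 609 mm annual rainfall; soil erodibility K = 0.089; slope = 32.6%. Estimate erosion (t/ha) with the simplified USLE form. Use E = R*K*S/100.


Formula: E = R * K * S / 100  (simplified USLE)
R * K = 609 * 0.089 = 54.201
E = 54.201 * 32.6 / 100 = 17.67 t/ha

17.67


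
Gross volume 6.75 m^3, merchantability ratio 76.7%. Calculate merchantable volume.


Formula: MV = V_total * (merchantable_pct / 100)
Merchantable fraction = 76.7% / 100 = 0.767
MV = 6.75 m^3 * 0.767 = 5.177 m^3

5.177


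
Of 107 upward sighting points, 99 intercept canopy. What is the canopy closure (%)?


Formula: Canopy closure = covered points / total points * 100
Closure = 99 / 107 * 100
Closure = 0.9252 * 100 = 92.5%

92.5


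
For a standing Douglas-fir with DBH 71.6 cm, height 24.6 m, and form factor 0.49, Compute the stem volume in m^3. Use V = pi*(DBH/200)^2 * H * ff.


Formula: V = pi * (DBH/200)^2 * H * ff
Radius = DBH/200 = 71.6/200 = 0.358 m
Radius^2 = 0.358^2 = 0.128164 m^2
V = pi * 0.128164 * 24.6 * 0.49
V = 4.853 m^3

4.853


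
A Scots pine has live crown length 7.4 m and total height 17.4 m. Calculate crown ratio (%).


Formula: Crown Ratio = (Crown Length / Total Height) * 100
CR = (7.4 m / 17.4 m) * 100
CR = 0.4253 * 100 = 42.5%

42.5


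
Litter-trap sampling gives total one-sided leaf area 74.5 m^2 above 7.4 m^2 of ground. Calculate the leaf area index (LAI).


Formula: LAI = total leaf area / ground area  (dimensionless)
LAI = 74.5 m^2 / 7.4 m^2
LAI = 10.07

10.07


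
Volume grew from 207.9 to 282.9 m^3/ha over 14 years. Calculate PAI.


Formula: PAI = (V_T2 - V_T1) / (T2 - T1)
Volume increment = 282.9 - 207.9 = 75.0 m^3/ha
PAI = 75.0 / 14 = 5.36 m^3/ha/year

5.36


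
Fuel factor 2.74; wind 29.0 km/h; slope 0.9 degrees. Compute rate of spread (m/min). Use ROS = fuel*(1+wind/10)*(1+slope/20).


Formula: ROS = fuel * (1 + wind/10) * (1 + slope/20)
Wind factor = 1 + 29.0/10 = 3.9
Slope factor = 1 + 0.9/20 = 1.045
ROS = 2.74 * 3.9 * 1.045 = 11.17 m/min

11.17


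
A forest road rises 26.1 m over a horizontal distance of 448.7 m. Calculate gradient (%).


Formula: Gradient = rise / run * 100
Gradient = 26.1 / 448.7 * 100 = 5.8%

5.8


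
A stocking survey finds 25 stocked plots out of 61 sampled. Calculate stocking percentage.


Formula: Stocking % = stocked plots / total plots * 100
Stocking = 25 / 61 * 100
Stocking = 0.4098 * 100 = 41.0%

41.0


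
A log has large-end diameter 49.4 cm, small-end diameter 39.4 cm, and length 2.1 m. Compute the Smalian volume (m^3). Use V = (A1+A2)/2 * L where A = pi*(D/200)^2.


Smalian: V = (A1 + A2)/2 * L,  A = pi*(D/200)^2
A1 = pi*(49.4/200)^2 = 0.191665 m^2
A2 = pi*(39.4/200)^2 = 0.121922 m^2
V = (0.191665+0.121922)/2*2.1 = 0.3293 m^3

0.3293


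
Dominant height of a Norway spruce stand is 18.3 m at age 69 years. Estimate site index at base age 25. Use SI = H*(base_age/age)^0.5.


Formula: SI = H_dom * (base_age / age)^0.5
Age ratio = 25 / 69 = 0.36232
sqrt(age_ratio) = 0.60193
SI = 18.3 * 0.60193 = 11.0 m

11.0


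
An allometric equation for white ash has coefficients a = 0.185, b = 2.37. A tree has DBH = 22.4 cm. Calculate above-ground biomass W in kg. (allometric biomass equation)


Formula: W = a * DBH^b  (allometric power law)
DBH^b = 22.4^2.37 = 1585.2137
W = 0.185 * 1585.2137 = 293.3 kg

293.3


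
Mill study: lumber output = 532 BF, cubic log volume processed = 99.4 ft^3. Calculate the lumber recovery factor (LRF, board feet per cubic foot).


Formula: LRF = Lumber Output (BF) / Log Input (ft^3)
LRF = 532 BF / 99.4 ft^3
LRF = 5.35 BF/ft^3

5.35


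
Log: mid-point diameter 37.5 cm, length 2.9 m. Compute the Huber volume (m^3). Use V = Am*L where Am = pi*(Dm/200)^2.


Huber: V = Am * L,  Am = pi*(Dm/200)^2
Am = pi*(37.5/200)^2 = 0.110447 m^2
V = 0.110447*2.9 = 0.3203 m^3

0.3203


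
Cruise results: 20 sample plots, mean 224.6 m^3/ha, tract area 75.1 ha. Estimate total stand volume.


Formula: Total Volume = Mean Volume per ha * Total Area
Total Volume = 224.6 m^3/ha * 75.1 ha
Total Volume = 16867 m^3

16867


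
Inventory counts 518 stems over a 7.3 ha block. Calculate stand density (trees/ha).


Formula: Stand Density = N_trees / Area_ha
Density = 518 trees / 7.3 ha
Density = 71 trees/ha

71


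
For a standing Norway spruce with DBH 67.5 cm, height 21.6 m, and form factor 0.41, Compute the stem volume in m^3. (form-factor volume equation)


Formula: V = pi * (DBH/200)^2 * H * ff
Radius = DBH/200 = 67.5/200 = 0.3375 m
Radius^2 = 0.3375^2 = 0.11390625 m^2
V = pi * 0.11390625 * 21.6 * 0.41
V = 3.169 m^3

3.169


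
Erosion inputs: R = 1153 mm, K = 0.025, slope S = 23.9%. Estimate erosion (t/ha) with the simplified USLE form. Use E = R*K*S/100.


Formula: E = R * K * S / 100  (simplified USLE)
R * K = 1153 * 0.025 = 28.825
E = 28.825 * 23.9 / 100 = 6.89 t/ha

6.89


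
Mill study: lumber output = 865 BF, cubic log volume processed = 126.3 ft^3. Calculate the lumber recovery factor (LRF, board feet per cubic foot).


Formula: LRF = Lumber Output (BF) / Log Input (ft^3)
LRF = 865 BF / 126.3 ft^3
LRF = 6.85 BF/ft^3

6.85


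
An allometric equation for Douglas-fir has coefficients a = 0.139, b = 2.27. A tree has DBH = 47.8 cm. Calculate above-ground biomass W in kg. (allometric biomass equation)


Formula: W = a * DBH^b  (allometric power law)
DBH^b = 47.8^2.27 = 6490.8463
W = 0.139 * 6490.8463 = 902.2 kg

902.2


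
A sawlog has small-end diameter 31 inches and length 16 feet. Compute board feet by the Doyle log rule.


Doyle: BF = (D - 4)^2 * L / 16
Adjusted diameter = 31 - 4 = 27 in
(D-4)^2 = 27^2 = 729
BF = 729 * 16 / 16 = 729 BF

729


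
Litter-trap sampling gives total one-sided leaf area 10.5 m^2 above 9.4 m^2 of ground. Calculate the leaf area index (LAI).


Formula: LAI = total leaf area / ground area  (dimensionless)
LAI = 10.5 m^2 / 9.4 m^2
LAI = 1.12

1.12


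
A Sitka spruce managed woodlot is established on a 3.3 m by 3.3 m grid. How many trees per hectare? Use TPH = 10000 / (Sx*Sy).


Formula: TPH = 10000 m^2/ha / (spacing_x * spacing_y)
Area per tree = 3.3 m * 3.3 m = 10.89 m^2
TPH = 10000 / 10.89 = 918 trees/ha

918


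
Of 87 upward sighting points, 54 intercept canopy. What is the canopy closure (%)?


Formula: Canopy closure = covered points / total points * 100
Closure = 54 / 87 * 100
Closure = 0.6207 * 100 = 62.1%

62.1


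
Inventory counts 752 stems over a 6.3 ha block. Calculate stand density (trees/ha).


Formula: Stand Density = N_trees / Area_ha
Density = 752 trees / 6.3 ha
Density = 119 trees/ha

119


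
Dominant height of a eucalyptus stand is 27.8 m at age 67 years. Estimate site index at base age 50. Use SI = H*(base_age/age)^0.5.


Formula: SI = H_dom * (base_age / age)^0.5
Age ratio = 50 / 67 = 0.74627
sqrt(age_ratio) = 0.86387
SI = 27.8 * 0.86387 = 24.0 m

24.0


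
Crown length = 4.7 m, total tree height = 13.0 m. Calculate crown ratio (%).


Formula: Crown Ratio = (Crown Length / Total Height) * 100
CR = (4.7 m / 13.0 m) * 100
CR = 0.3615 * 100 = 36.2%

36.2


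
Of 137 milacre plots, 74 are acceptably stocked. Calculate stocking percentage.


Formula: Stocking % = stocked plots / total plots * 100
Stocking = 74 / 137 * 100
Stocking = 0.5401 * 100 = 54.0%

54.0


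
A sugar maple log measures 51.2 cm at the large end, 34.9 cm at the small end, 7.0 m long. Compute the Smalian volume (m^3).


Smalian: V = (A1 + A2)/2 * L,  A = pi*(D/200)^2
A1 = pi*(51.2/200)^2 = 0.205887 m^2
A2 = pi*(34.9/200)^2 = 0.095662 m^2
V = (0.205887+0.095662)/2*7.0 = 1.0554 m^3

1.0554


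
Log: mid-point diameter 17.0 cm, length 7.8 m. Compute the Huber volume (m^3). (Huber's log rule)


Huber: V = Am * L,  Am = pi*(Dm/200)^2
Am = pi*(17.0/200)^2 = 0.022698 m^2
V = 0.022698*7.8 = 0.177 m^3

0.177


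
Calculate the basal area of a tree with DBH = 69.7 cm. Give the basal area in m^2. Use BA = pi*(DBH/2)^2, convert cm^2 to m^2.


Formula: BA = pi * (DBH/2)^2 / 10000  (cm^2 to m^2)
Radius = DBH/2 = 69.7/2 = 34.85 cm
BA = pi * 34.85^2 / 10000
   = 3815.535 cm^2 / 10000
   = 0.3816 m^2

0.3816


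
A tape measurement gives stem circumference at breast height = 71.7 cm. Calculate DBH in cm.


Formula: DBH = C / pi
DBH = 71.7 / pi
pi = 3.14159...
DBH = 22.8 cm

22.8


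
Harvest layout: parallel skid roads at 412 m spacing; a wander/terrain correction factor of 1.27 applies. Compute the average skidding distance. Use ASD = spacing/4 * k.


Formula: ASD = (spacing / 4) * correction
Uncorrected distance = spacing / 4 = 412 / 4 = 103 m
ASD = 103 * 1.27 = 131 m

131


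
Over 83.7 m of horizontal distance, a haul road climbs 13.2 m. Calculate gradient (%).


Formula: Gradient = rise / run * 100
Gradient = 13.2 / 83.7 * 100 = 15.8%

15.8


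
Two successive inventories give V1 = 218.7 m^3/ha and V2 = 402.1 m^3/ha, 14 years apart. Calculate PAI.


Formula: PAI = (V_T2 - V_T1) / (T2 - T1)
Volume increment = 402.1 - 218.7 = 183.4 m^3/ha
PAI = 183.4 / 14 = 13.1 m^3/ha/year

13.1


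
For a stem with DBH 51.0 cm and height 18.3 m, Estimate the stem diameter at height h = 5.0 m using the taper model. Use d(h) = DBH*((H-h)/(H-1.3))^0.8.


Taper: d(h) = DBH * ((H - h) / (H - 1.3))^0.8
Numerator = H - h = 18.3 - 5.0 = 13.3 m
Denominator = H - 1.3 = 18.3 - 1.3 = 17.0 m
Ratio = 13.3 / 17.0 = 0.78235
d = 51.0 * 0.78235^0.8 = 41.9 cm

41.9


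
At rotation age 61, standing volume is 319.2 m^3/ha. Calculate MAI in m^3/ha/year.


Formula: MAI = Total Volume / Stand Age
MAI = 319.2 m^3/ha / 61 years
MAI = 5.23 m^3/ha/year

5.23


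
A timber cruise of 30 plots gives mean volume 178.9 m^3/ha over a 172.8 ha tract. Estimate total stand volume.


Formula: Total Volume = Mean Volume per ha * Total Area
Total Volume = 178.9 m^3/ha * 172.8 ha
Total Volume = 30914 m^3

30914


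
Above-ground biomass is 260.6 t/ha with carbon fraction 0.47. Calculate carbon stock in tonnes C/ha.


Formula: Carbon Stock = Biomass * Carbon Fraction
C = 260.6 t/ha * 0.47
C = 122.5 t C/ha

122.5


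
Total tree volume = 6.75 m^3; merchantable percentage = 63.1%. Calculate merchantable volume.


Formula: MV = V_total * (merchantable_pct / 100)
Merchantable fraction = 63.1% / 100 = 0.631
MV = 6.75 m^3 * 0.631 = 4.259 m^3

4.259


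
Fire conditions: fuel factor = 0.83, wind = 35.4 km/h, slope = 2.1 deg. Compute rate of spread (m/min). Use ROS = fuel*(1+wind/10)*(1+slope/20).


Formula: ROS = fuel * (1 + wind/10) * (1 + slope/20)
Wind factor = 1 + 35.4/10 = 4.54
Slope factor = 1 + 2.1/20 = 1.105
ROS = 0.83 * 4.54 * 1.105 = 4.16 m/min

4.16


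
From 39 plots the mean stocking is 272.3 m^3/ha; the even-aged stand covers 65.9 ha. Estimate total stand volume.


Formula: Total Volume = Mean Volume per ha * Total Area
Total Volume = 272.3 m^3/ha * 65.9 ha
Total Volume = 17945 m^3

17945


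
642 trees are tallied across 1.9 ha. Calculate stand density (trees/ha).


Formula: Stand Density = N_trees / Area_ha
Density = 642 trees / 1.9 ha
Density = 338 trees/ha

338


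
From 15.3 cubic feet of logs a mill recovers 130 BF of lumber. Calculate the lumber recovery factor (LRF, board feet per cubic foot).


Formula: LRF = Lumber Output (BF) / Log Input (ft^3)
LRF = 130 BF / 15.3 ft^3
LRF = 8.5 BF/ft^3

8.5


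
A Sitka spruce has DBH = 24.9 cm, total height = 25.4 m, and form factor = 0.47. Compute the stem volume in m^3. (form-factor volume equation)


Formula: V = pi * (DBH/200)^2 * H * ff
Radius = DBH/200 = 24.9/200 = 0.1245 m
Radius^2 = 0.1245^2 = 0.01550025 m^2
V = pi * 0.01550025 * 25.4 * 0.47
V = 0.581 m^3

0.581


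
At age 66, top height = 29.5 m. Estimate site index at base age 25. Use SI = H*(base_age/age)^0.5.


Formula: SI = H_dom * (base_age / age)^0.5
Age ratio = 25 / 66 = 0.37879
sqrt(age_ratio) = 0.61546
SI = 29.5 * 0.61546 = 18.2 m

18.2


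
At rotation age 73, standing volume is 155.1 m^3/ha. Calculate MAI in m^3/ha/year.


Formula: MAI = Total Volume / Stand Age
MAI = 155.1 m^3/ha / 73 years
MAI = 2.12 m^3/ha/year

2.12


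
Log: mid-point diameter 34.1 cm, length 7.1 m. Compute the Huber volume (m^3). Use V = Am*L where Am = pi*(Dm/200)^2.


Huber: V = Am * L,  Am = pi*(Dm/200)^2
Am = pi*(34.1/200)^2 = 0.091327 m^2
V = 0.091327*7.1 = 0.6484 m^3

0.6484


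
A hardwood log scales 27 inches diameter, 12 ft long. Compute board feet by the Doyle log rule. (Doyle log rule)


Doyle: BF = (D - 4)^2 * L / 16
Adjusted diameter = 27 - 4 = 23 in
(D-4)^2 = 23^2 = 529
BF = 529 * 12 / 16 = 397 BF

397


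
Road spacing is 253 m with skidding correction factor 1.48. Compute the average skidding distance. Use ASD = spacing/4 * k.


Formula: ASD = (spacing / 4) * correction
Uncorrected distance = spacing / 4 = 253 / 4 = 63.25 m
ASD = 63.25 * 1.48 = 94 m

94


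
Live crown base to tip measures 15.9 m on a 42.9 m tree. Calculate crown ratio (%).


Formula: Crown Ratio = (Crown Length / Total Height) * 100
CR = (15.9 m / 42.9 m) * 100
CR = 0.3706 * 100 = 37.1%

37.1


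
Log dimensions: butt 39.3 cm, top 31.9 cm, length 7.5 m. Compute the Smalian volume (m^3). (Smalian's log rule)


Smalian: V = (A1 + A2)/2 * L,  A = pi*(D/200)^2
A1 = pi*(39.3/200)^2 = 0.121304 m^2
A2 = pi*(31.9/200)^2 = 0.079923 m^2
V = (0.121304+0.079923)/2*7.5 = 0.7546 m^3

0.7546


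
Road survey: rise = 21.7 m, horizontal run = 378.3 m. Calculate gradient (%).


Formula: Gradient = rise / run * 100
Gradient = 21.7 / 378.3 * 100 = 5.7%

5.7


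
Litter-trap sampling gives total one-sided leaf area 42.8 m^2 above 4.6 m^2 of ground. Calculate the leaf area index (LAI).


Formula: LAI = total leaf area / ground area  (dimensionless)
LAI = 42.8 m^2 / 4.6 m^2
LAI = 9.3

9.3


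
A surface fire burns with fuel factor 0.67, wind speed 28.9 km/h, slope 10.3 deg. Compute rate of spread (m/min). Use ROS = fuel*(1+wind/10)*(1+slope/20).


Formula: ROS = fuel * (1 + wind/10) * (1 + slope/20)
Wind factor = 1 + 28.9/10 = 3.89
Slope factor = 1 + 10.3/20 = 1.515
ROS = 0.67 * 3.89 * 1.515 = 3.95 m/min

3.95


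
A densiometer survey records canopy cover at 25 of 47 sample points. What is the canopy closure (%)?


Formula: Canopy closure = covered points / total points * 100
Closure = 25 / 47 * 100
Closure = 0.5319 * 100 = 53.2%

53.2


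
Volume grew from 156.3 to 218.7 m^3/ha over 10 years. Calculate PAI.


Formula: PAI = (V_T2 - V_T1) / (T2 - T1)
Volume increment = 218.7 - 156.3 = 62.4 m^3/ha
PAI = 62.4 / 10 = 6.24 m^3/ha/year

6.24


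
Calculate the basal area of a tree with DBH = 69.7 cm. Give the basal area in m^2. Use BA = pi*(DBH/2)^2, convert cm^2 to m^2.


Formula: BA = pi * (DBH/2)^2 / 10000  (cm^2 to m^2)
Radius = DBH/2 = 69.7/2 = 34.85 cm
BA = pi * 34.85^2 / 10000
   = 3815.535 cm^2 / 10000
   = 0.3816 m^2

0.3816


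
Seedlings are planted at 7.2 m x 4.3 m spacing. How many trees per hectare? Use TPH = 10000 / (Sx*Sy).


Formula: TPH = 10000 m^2/ha / (spacing_x * spacing_y)
Area per tree = 7.2 m * 4.3 m = 30.96 m^2
TPH = 10000 / 30.96 = 323 trees/ha

323


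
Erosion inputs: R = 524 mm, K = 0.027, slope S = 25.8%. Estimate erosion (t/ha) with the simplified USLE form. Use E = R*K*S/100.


Formula: E = R * K * S / 100  (simplified USLE)
R * K = 524 * 0.027 = 14.148
E = 14.148 * 25.8 / 100 = 3.65 t/ha

3.65


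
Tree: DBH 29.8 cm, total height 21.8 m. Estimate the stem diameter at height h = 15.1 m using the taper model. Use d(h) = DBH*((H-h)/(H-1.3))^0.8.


Taper: d(h) = DBH * ((H - h) / (H - 1.3))^0.8
Numerator = H - h = 21.8 - 15.1 = 6.7 m
Denominator = H - 1.3 = 21.8 - 1.3 = 20.5 m
Ratio = 6.7 / 20.5 = 0.32683
d = 29.8 * 0.32683^0.8 = 12.2 cm

12.2


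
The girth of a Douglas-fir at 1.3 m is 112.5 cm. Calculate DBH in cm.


Formula: DBH = C / pi
DBH = 112.5 / pi
pi = 3.14159...
DBH = 35.8 cm

35.8


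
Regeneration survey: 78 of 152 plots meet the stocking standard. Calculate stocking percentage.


Formula: Stocking % = stocked plots / total plots * 100
Stocking = 78 / 152 * 100
Stocking = 0.5132 * 100 = 51.3%

51.3


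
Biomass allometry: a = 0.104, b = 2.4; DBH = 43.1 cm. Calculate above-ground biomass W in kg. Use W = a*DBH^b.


Formula: W = a * DBH^b  (allometric power law)
DBH^b = 43.1^2.4 = 8370.3853
W = 0.104 * 8370.3853 = 870.5 kg

870.5


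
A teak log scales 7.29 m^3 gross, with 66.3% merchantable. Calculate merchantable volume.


Formula: MV = V_total * (merchantable_pct / 100)
Merchantable fraction = 66.3% / 100 = 0.663
MV = 7.29 m^3 * 0.663 = 4.833 m^3

4.833


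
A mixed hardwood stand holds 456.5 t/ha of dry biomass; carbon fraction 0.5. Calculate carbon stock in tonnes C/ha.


Formula: Carbon Stock = Biomass * Carbon Fraction
C = 456.5 t/ha * 0.5
C = 228.3 t C/ha

228.3


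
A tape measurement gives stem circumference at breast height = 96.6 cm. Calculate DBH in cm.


Formula: DBH = C / pi
DBH = 96.6 / pi
pi = 3.14159...
DBH = 30.7 cm

30.7


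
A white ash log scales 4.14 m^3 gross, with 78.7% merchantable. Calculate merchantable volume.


Formula: MV = V_total * (merchantable_pct / 100)
Merchantable fraction = 78.7% / 100 = 0.787
MV = 4.14 m^3 * 0.787 = 3.258 m^3

3.258


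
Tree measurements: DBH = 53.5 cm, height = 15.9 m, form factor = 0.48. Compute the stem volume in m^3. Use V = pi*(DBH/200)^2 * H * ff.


Formula: V = pi * (DBH/200)^2 * H * ff
Radius = DBH/200 = 53.5/200 = 0.2675 m
Radius^2 = 0.2675^2 = 0.07155625 m^2
V = pi * 0.07155625 * 15.9 * 0.48
V = 1.716 m^3

1.716


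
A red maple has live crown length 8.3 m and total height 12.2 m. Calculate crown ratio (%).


Formula: Crown Ratio = (Crown Length / Total Height) * 100
CR = (8.3 m / 12.2 m) * 100
CR = 0.6803 * 100 = 68.0%

68.0


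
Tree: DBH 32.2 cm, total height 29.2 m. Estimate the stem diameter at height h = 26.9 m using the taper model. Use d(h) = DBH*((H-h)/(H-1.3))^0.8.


Taper: d(h) = DBH * ((H - h) / (H - 1.3))^0.8
Numerator = H - h = 29.2 - 26.9 = 2.3 m
Denominator = H - 1.3 = 29.2 - 1.3 = 27.9 m
Ratio = 2.3 / 27.9 = 0.08244
d = 32.2 * 0.08244^0.8 = 4.4 cm

4.4


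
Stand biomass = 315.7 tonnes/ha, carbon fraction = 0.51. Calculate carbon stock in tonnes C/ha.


Formula: Carbon Stock = Biomass * Carbon Fraction
C = 315.7 t/ha * 0.51
C = 161.0 t C/ha

161.0


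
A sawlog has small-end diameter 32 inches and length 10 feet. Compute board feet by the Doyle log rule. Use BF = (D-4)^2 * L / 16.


Doyle: BF = (D - 4)^2 * L / 16
Adjusted diameter = 32 - 4 = 28 in
(D-4)^2 = 28^2 = 784
BF = 784 * 10 / 16 = 490 BF

490


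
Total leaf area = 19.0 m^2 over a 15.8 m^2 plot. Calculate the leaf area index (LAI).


Formula: LAI = total leaf area / ground area  (dimensionless)
LAI = 19.0 m^2 / 15.8 m^2
LAI = 1.2

1.2


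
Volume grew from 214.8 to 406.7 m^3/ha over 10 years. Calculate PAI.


Formula: PAI = (V_T2 - V_T1) / (T2 - T1)
Volume increment = 406.7 - 214.8 = 191.9 m^3/ha
PAI = 191.9 / 10 = 19.19 m^3/ha/year

19.19


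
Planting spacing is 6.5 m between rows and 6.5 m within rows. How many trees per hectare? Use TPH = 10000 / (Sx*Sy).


Formula: TPH = 10000 m^2/ha / (spacing_x * spacing_y)
Area per tree = 6.5 m * 6.5 m = 42.25 m^2
TPH = 10000 / 42.25 = 237 trees/ha

237


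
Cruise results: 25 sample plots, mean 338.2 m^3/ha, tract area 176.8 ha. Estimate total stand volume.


Formula: Total Volume = Mean Volume per ha * Total Area
Total Volume = 338.2 m^3/ha * 176.8 ha
Total Volume = 59794 m^3

59794


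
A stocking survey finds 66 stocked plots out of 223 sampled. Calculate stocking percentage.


Formula: Stocking % = stocked plots / total plots * 100
Stocking = 66 / 223 * 100
Stocking = 0.296 * 100 = 29.6%

29.6


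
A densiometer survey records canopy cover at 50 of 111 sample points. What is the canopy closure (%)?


Formula: Canopy closure = covered points / total points * 100
Closure = 50 / 111 * 100
Closure = 0.4505 * 100 = 45.0%

45.0


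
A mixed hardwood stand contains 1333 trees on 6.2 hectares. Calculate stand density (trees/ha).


Formula: Stand Density = N_trees / Area_ha
Density = 1333 trees / 6.2 ha
Density = 215 trees/ha

215


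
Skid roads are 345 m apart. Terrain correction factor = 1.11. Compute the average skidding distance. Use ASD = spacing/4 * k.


Formula: ASD = (spacing / 4) * correction
Uncorrected distance = spacing / 4 = 345 / 4 = 86.25 m
ASD = 86.25 * 1.11 = 96 m

96


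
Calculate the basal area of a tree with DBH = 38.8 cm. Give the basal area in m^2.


Formula: BA = pi * (DBH/2)^2 / 10000  (cm^2 to m^2)
Radius = DBH/2 = 38.8/2 = 19.4 cm
BA = pi * 19.4^2 / 10000
   = 1182.3698 cm^2 / 10000
   = 0.1182 m^2

0.1182


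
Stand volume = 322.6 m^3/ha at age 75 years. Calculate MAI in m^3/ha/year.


Formula: MAI = Total Volume / Stand Age
MAI = 322.6 m^3/ha / 75 years
MAI = 4.3 m^3/ha/year

4.3


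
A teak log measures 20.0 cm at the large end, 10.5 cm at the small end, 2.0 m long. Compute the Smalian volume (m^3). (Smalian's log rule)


Smalian: V = (A1 + A2)/2 * L,  A = pi*(D/200)^2
A1 = pi*(20.0/200)^2 = 0.031416 m^2
A2 = pi*(10.5/200)^2 = 0.008659 m^2
V = (0.031416+0.008659)/2*2.0 = 0.0401 m^3

0.0401


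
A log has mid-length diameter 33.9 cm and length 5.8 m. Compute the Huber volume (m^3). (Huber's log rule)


Huber: V = Am * L,  Am = pi*(Dm/200)^2
Am = pi*(33.9/200)^2 = 0.090259 m^2
V = 0.090259*5.8 = 0.5235 m^3

0.5235


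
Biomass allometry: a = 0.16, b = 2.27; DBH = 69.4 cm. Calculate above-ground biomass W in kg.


Formula: W = a * DBH^b  (allometric power law)
DBH^b = 69.4^2.27 = 15131.6399
W = 0.16 * 15131.6399 = 2421.1 kg

2421.1


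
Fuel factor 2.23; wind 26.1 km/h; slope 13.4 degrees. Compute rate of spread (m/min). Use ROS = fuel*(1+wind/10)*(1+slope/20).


Formula: ROS = fuel * (1 + wind/10) * (1 + slope/20)
Wind factor = 1 + 26.1/10 = 3.61
Slope factor = 1 + 13.4/20 = 1.67
ROS = 2.23 * 3.61 * 1.67 = 13.44 m/min

13.44


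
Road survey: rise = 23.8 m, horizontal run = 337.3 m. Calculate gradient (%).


Formula: Gradient = rise / run * 100
Gradient = 23.8 / 337.3 * 100 = 7.1%

7.1


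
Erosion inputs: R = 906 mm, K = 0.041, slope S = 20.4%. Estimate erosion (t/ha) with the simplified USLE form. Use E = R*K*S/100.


Formula: E = R * K * S / 100  (simplified USLE)
R * K = 906 * 0.041 = 37.146
E = 37.146 * 20.4 / 100 = 7.58 t/ha

7.58


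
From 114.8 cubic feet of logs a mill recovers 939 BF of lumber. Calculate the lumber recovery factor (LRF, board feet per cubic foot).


Formula: LRF = Lumber Output (BF) / Log Input (ft^3)
LRF = 939 BF / 114.8 ft^3
LRF = 8.18 BF/ft^3

8.18


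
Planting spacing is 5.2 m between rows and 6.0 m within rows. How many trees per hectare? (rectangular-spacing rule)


Formula: TPH = 10000 m^2/ha / (spacing_x * spacing_y)
Area per tree = 5.2 m * 6.0 m = 31.2 m^2
TPH = 10000 / 31.2 = 321 trees/ha

321


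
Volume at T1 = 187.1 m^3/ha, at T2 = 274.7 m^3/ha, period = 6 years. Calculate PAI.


Formula: PAI = (V_T2 - V_T1) / (T2 - T1)
Volume increment = 274.7 - 187.1 = 87.6 m^3/ha
PAI = 87.6 / 6 = 14.6 m^3/ha/year

14.6


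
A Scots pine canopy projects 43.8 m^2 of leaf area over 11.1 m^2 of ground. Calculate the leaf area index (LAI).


Formula: LAI = total leaf area / ground area  (dimensionless)
LAI = 43.8 m^2 / 11.1 m^2
LAI = 3.95

3.95


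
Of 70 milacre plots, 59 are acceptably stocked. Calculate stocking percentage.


Formula: Stocking % = stocked plots / total plots * 100
Stocking = 59 / 70 * 100
Stocking = 0.8429 * 100 = 84.3%

84.3


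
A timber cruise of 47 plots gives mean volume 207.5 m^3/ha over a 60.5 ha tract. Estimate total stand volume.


Formula: Total Volume = Mean Volume per ha * Total Area
Total Volume = 207.5 m^3/ha * 60.5 ha
Total Volume = 12554 m^3

12554


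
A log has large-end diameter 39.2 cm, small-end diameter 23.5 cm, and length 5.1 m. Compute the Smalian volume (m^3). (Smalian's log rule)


Smalian: V = (A1 + A2)/2 * L,  A = pi*(D/200)^2
A1 = pi*(39.2/200)^2 = 0.120687 m^2
A2 = pi*(23.5/200)^2 = 0.043374 m^2
V = (0.120687+0.043374)/2*5.1 = 0.4184 m^3

0.4184


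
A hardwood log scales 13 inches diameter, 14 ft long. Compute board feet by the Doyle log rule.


Doyle: BF = (D - 4)^2 * L / 16
Adjusted diameter = 13 - 4 = 9 in
(D-4)^2 = 9^2 = 81
BF = 81 * 14 / 16 = 71 BF

71


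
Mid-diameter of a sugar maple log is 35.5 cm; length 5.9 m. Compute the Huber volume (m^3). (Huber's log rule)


Huber: V = Am * L,  Am = pi*(Dm/200)^2
Am = pi*(35.5/200)^2 = 0.09898 m^2
V = 0.09898*5.9 = 0.584 m^3

0.584


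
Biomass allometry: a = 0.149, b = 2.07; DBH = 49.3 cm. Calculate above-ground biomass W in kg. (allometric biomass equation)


Formula: W = a * DBH^b  (allometric power law)
DBH^b = 49.3^2.07 = 3192.9574
W = 0.149 * 3192.9574 = 475.8 kg

475.8


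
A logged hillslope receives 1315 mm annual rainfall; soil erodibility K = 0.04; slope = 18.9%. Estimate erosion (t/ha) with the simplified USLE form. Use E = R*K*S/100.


Formula: E = R * K * S / 100  (simplified USLE)
R * K = 1315 * 0.04 = 52.6
E = 52.6 * 18.9 / 100 = 9.94 t/ha

9.94


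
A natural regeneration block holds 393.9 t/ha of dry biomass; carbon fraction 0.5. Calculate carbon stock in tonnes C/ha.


Formula: Carbon Stock = Biomass * Carbon Fraction
C = 393.9 t/ha * 0.5
C = 197.0 t C/ha

197.0


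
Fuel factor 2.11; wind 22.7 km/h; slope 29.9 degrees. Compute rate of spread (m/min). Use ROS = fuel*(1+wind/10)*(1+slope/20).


Formula: ROS = fuel * (1 + wind/10) * (1 + slope/20)
Wind factor = 1 + 22.7/10 = 3.27
Slope factor = 1 + 29.9/20 = 2.495
ROS = 2.11 * 3.27 * 2.495 = 17.21 m/min

17.21


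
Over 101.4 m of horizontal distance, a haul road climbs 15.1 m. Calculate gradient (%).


Formula: Gradient = rise / run * 100
Gradient = 15.1 / 101.4 * 100 = 14.9%

14.9


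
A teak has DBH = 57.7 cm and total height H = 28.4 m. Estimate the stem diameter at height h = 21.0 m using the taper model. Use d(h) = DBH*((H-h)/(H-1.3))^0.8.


Taper: d(h) = DBH * ((H - h) / (H - 1.3))^0.8
Numerator = H - h = 28.4 - 21.0 = 7.4 m
Denominator = H - 1.3 = 28.4 - 1.3 = 27.1 m
Ratio = 7.4 / 27.1 = 0.27306
d = 57.7 * 0.27306^0.8 = 20.4 cm

20.4


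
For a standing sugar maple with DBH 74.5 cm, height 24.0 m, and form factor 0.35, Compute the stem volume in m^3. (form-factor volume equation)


Formula: V = pi * (DBH/200)^2 * H * ff
Radius = DBH/200 = 74.5/200 = 0.3725 m
Radius^2 = 0.3725^2 = 0.13875625 m^2
V = pi * 0.13875625 * 24.0 * 0.35
V = 3.662 m^3

3.662


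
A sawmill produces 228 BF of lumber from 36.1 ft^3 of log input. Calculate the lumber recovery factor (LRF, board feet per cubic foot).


Formula: LRF = Lumber Output (BF) / Log Input (ft^3)
LRF = 228 BF / 36.1 ft^3
LRF = 6.32 BF/ft^3

6.32


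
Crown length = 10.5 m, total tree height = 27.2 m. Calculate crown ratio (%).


Formula: Crown Ratio = (Crown Length / Total Height) * 100
CR = (10.5 m / 27.2 m) * 100
CR = 0.386 * 100 = 38.6%

38.6


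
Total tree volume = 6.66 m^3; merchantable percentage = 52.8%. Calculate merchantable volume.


Formula: MV = V_total * (merchantable_pct / 100)
Merchantable fraction = 52.8% / 100 = 0.528
MV = 6.66 m^3 * 0.528 = 3.516 m^3

3.516


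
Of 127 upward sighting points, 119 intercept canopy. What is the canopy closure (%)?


Formula: Canopy closure = covered points / total points * 100
Closure = 119 / 127 * 100
Closure = 0.937 * 100 = 93.7%

93.7


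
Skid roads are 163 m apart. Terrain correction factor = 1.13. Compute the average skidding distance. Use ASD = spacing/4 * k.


Formula: ASD = (spacing / 4) * correction
Uncorrected distance = spacing / 4 = 163 / 4 = 40.75 m
ASD = 40.75 * 1.13 = 46 m

46


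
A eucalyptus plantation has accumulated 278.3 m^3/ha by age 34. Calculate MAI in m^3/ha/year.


Formula: MAI = Total Volume / Stand Age
MAI = 278.3 m^3/ha / 34 years
MAI = 8.19 m^3/ha/year

8.19
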